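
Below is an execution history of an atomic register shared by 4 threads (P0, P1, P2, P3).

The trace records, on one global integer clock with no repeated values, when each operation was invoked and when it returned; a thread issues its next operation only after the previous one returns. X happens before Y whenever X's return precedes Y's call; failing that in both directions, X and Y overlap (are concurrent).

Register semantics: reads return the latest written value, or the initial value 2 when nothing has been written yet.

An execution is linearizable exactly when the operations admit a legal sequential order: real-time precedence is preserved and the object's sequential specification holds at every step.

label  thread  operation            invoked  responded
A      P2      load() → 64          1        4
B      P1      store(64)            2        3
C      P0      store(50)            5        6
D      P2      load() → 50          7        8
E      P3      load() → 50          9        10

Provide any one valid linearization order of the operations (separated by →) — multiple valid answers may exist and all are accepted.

B → A → C → D → E

step 1: B store(64) — value 64
step 2: A load() → 64 — value 64
step 3: C store(50) — value 50
step 4: D load() → 50 — value 50
step 5: E load() → 50 — value 50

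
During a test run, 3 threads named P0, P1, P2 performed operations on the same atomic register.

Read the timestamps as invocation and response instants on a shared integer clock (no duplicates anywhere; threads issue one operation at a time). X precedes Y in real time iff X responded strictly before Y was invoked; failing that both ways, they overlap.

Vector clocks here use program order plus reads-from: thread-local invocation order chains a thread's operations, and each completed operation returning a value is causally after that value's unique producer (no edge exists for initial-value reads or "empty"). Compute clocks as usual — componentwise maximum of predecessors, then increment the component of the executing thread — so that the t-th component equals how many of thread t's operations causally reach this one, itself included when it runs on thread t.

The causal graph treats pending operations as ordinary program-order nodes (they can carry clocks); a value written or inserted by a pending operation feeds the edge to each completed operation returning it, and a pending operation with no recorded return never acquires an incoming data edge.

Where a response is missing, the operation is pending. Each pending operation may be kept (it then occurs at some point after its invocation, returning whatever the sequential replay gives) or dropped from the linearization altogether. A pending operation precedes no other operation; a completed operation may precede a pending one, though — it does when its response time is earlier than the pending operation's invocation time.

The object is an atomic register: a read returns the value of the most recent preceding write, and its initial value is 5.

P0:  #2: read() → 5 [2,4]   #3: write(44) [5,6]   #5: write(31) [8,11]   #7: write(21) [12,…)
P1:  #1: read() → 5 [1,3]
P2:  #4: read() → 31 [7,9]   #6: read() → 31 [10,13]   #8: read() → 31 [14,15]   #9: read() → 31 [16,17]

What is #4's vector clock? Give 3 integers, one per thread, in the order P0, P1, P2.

(3, 0, 1)

VC(#1, invoked at 1): no causal predecessors; +1 on P1 → (0, 1, 0)
VC(#2, invoked at 2): no causal predecessors; +1 on P0 → (1, 0, 0)
#3 (invocation 5): componentwise max over VC(#2)=(1, 0, 0), +1 at P0, giving (2, 0, 0)
#5 (invocation 8): componentwise max over VC(#3)=(2, 0, 0), +1 at P0, giving (3, 0, 0)
#4 (invocation 7): componentwise max over VC(#5)=(3, 0, 0), +1 at P2, giving (3, 0, 1)
#7 (invocation 12): componentwise max over VC(#5)=(3, 0, 0), +1 at P0, giving (4, 0, 0)
#6 (invocation 10): componentwise max over VC(#4)=(3, 0, 1), VC(#5)=(3, 0, 0), +1 at P2, giving (3, 0, 2)
#8 (invocation 14): componentwise max over VC(#5)=(3, 0, 0), VC(#6)=(3, 0, 2), +1 at P2, giving (3, 0, 3)
#9 (invocation 16): componentwise max over VC(#5)=(3, 0, 0), VC(#8)=(3, 0, 3), +1 at P2, giving (3, 0, 4)
target: VC(#4) = (3, 0, 1)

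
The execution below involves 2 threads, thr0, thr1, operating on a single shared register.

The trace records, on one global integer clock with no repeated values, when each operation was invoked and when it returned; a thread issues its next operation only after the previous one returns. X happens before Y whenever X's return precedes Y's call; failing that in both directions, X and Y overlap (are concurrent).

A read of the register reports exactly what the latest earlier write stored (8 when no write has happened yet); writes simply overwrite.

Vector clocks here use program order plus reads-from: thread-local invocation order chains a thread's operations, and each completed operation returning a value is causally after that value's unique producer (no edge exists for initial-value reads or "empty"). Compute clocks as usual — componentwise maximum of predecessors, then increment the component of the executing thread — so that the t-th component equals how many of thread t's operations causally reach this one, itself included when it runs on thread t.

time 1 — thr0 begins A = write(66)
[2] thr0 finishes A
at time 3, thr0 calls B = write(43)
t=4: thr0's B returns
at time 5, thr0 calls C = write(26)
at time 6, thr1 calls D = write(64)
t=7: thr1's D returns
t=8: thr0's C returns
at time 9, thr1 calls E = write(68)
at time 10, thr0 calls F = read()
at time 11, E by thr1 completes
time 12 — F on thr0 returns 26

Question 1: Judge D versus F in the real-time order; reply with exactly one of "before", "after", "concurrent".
D spans [6,7], F spans [10,12]
resp(D)=7 < inv(F)=10

before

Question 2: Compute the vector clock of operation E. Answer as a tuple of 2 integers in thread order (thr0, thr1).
no predecessors for D (invoked 6): thr1 increments from zero → (0, 1)
no predecessors for A (invoked 1): thr0 increments from zero → (1, 0)
merge at E (invoked 9): VC(D)=(0, 1), own-thread bump on thr1 → (0, 2)
merge at B (invoked 3): VC(A)=(1, 0), own-thread bump on thr0 → (2, 0)
merge at C (invoked 5): VC(B)=(2, 0), own-thread bump on thr0 → (3, 0)
merge at F (invoked 10): VC(C)=(3, 0), own-thread bump on thr0 → (4, 0)
target: VC(E) = (0, 2)

(0, 2)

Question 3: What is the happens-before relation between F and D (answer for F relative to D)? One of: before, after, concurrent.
F spans [10,12], D spans [6,7]
resp(D)=7 < inv(F)=10

after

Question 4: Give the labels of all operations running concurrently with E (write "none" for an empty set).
E spans [9,11]; an op avoiding the whole window 9..11 is ordered, any other is concurrent
A [1,2]: before
B [3,4]: before
C [5,8]: before
D [6,7]: before
F [10,12]: concurrent

F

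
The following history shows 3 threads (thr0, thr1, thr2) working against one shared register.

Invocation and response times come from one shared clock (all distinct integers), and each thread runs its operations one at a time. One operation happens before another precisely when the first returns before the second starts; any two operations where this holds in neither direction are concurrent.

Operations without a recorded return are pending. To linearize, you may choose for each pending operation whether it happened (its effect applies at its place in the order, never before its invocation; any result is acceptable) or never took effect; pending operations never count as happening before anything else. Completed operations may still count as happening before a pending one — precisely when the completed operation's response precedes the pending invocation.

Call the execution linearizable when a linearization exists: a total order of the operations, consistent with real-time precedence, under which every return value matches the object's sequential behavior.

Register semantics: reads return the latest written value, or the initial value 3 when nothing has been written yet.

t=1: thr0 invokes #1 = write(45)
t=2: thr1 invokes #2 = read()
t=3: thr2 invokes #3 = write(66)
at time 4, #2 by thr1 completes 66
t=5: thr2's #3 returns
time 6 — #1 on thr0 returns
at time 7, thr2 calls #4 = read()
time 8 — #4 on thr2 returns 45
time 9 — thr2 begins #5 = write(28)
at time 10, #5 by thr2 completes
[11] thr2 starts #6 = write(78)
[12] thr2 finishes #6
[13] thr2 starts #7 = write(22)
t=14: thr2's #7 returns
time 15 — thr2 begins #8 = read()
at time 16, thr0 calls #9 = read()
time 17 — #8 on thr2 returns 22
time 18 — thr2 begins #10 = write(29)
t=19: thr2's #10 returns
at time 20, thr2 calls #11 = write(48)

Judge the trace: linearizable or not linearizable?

a witness: #3, #2, #1, #4, #5, #6, #7, #8, #9, #10
1. #3 write(66), leaving value 66
2. #2 read() → 66, leaving value 66
3. #1 write(45), leaving value 45
4. #4 read() → 45, leaving value 45
5. #5 write(28), leaving value 28
6. #6 write(78), leaving value 78
7. #7 write(22), leaving value 22
8. #8 read() → 22, leaving value 22
9. #9 read() (pending, included), leaving value 22
10. #10 write(29), leaving value 29

linearizable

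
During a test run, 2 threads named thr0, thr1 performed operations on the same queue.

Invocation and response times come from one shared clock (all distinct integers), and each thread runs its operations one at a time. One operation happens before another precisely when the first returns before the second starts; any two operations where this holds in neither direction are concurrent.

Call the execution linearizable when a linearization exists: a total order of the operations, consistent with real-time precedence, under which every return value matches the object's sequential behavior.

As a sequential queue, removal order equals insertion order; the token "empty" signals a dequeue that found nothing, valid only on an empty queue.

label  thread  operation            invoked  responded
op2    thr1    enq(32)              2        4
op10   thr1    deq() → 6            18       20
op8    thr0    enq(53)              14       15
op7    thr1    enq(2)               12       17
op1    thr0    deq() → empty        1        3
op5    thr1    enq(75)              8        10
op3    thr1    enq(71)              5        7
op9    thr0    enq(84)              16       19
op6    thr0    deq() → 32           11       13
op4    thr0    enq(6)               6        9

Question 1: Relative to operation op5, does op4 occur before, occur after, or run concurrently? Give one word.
concurrent

op4 spans [6,9], op5 spans [8,10]
the intervals overlap in both directions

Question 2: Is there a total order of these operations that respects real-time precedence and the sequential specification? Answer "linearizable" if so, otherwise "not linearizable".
linearizable

witness order: op1, op2, op4, op3, op5, op6, op7, op8, op9, op10
1. op1 deq() → empty, leaving queue <>
2. op2 enq(32), leaving queue <32>
3. op4 enq(6), leaving queue <32,6>
4. op3 enq(71), leaving queue <32,6,71>
5. op5 enq(75), leaving queue <32,6,71,75>
6. op6 deq() → 32, leaving queue <6,71,75>
7. op7 enq(2), leaving queue <6,71,75,2>
8. op8 enq(53), leaving queue <6,71,75,2,53>
9. op9 enq(84), leaving queue <6,71,75,2,53,84>
10. op10 deq() → 6, leaving queue <71,75,2,53,84>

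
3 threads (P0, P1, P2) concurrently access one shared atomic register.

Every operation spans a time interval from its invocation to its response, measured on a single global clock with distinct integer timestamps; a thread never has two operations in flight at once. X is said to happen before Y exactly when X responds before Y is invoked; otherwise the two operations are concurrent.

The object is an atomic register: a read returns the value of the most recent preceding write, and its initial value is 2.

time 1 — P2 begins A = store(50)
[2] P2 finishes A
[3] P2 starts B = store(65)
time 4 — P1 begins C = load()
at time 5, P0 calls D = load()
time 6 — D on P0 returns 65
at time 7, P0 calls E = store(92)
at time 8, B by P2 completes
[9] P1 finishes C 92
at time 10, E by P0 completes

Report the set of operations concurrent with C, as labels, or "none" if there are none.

C runs from 4 to 9; window-overlapping ops are concurrent
A [1,2]: before
B [3,8]: concurrent
D [5,6]: concurrent
E [7,10]: concurrent

B, D, E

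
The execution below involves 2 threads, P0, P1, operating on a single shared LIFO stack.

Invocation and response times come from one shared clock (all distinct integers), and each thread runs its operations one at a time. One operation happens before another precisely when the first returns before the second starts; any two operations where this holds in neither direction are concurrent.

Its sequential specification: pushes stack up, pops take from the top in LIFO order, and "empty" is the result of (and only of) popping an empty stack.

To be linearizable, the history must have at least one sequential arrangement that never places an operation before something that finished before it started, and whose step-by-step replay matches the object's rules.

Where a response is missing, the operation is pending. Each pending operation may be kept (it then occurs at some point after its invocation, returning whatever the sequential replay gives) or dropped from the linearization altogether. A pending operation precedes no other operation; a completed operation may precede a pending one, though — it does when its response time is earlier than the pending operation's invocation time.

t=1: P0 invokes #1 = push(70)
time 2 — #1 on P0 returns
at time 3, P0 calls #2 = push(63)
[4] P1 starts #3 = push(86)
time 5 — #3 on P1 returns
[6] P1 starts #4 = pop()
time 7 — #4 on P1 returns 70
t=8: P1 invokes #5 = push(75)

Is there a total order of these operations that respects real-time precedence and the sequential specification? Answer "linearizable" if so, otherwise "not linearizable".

through event 6 a valid linearization exists; event 7 (#4 responding at time 7) ends that
a single order respects real time; the 3 completed LIFO stack operations fail replay along it
no completion choice of the 1 pending operation (#2) rescues it — every subset was tried
for example #1, #3, #4 (pending dropped) fails at step 3: #4 pop() → 70 is not legal there

not linearizable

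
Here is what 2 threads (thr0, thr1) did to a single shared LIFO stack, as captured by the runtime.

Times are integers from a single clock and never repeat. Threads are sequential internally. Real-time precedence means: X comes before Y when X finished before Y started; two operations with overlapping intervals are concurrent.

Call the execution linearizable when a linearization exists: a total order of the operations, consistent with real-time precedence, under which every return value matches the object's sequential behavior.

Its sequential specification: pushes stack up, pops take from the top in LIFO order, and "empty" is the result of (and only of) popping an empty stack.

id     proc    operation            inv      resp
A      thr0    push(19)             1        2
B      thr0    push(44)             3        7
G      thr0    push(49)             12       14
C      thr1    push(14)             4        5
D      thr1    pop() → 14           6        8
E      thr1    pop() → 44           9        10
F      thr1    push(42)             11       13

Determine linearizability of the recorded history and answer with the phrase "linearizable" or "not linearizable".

linearizable

witness order: A, B, C, D, E, F, G
step 1: A push(19) — stack <19>
step 2: B push(44) — stack <19,44>
step 3: C push(14) — stack <19,44,14>
step 4: D pop() → 14 — stack <19,44>
step 5: E pop() → 44 — stack <19>
step 6: F push(42) — stack <19,42>
step 7: G push(49) — stack <19,42,49>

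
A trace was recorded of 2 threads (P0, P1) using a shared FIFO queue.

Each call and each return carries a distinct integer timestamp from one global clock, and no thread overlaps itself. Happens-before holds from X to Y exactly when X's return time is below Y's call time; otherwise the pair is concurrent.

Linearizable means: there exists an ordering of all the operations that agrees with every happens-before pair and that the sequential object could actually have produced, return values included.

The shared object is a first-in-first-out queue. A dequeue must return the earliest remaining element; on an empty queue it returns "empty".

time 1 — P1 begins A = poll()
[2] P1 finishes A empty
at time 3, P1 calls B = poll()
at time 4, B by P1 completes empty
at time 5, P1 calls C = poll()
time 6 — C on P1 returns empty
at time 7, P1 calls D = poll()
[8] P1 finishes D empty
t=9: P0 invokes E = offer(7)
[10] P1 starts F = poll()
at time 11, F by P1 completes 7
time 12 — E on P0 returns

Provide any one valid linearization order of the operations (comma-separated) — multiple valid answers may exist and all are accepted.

1. A poll() → empty, leaving queue <>
2. B poll() → empty, leaving queue <>
3. C poll() → empty, leaving queue <>
4. D poll() → empty, leaving queue <>
5. E offer(7), leaving queue <7>
6. F poll() → 7, leaving queue <>

A, B, C, D, E, F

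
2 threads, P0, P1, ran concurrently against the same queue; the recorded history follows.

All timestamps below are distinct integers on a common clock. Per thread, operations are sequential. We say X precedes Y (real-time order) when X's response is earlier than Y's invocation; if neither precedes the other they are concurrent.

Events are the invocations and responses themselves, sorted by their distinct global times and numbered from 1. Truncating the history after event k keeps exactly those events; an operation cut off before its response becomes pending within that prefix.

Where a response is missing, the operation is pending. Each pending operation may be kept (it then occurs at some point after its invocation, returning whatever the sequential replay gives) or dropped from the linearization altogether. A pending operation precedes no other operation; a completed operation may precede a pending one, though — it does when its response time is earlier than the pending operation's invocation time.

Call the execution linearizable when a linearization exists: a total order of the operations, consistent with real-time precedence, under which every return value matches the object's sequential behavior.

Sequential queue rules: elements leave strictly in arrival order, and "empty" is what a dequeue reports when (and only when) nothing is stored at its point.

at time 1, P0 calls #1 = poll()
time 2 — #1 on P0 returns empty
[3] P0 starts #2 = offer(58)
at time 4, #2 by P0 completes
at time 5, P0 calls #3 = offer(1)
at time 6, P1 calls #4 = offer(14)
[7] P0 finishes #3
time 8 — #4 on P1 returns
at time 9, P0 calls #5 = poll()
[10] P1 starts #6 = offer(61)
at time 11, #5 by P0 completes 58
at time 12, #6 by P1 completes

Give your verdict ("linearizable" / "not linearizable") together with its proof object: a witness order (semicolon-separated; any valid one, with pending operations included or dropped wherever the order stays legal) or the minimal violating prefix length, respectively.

linearizable — witness: #1; #2; #3; #4; #5; #6

after step 1 (#1 poll() → empty): queue <>
after step 2 (#2 offer(58)): queue <58>
after step 3 (#3 offer(1)): queue <58,1>
after step 4 (#4 offer(14)): queue <58,1,14>
after step 5 (#5 poll() → 58): queue <1,14>
after step 6 (#6 offer(61)): queue <1,14,61>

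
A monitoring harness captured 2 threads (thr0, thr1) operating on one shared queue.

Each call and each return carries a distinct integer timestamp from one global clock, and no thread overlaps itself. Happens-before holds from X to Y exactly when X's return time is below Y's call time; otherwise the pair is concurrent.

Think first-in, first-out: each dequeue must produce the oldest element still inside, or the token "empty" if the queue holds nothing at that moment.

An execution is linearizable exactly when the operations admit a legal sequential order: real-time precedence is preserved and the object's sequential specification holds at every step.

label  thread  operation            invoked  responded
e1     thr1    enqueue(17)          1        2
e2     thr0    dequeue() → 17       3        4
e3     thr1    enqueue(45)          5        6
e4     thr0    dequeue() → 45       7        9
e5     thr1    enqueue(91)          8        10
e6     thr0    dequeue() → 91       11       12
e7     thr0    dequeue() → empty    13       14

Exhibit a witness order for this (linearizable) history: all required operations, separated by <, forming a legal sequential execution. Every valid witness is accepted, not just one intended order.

e1 < e2 < e3 < e4 < e5 < e6 < e7

after step 1 (e1 enqueue(17)): queue <17>
after step 2 (e2 dequeue() → 17): queue <>
after step 3 (e3 enqueue(45)): queue <45>
after step 4 (e4 dequeue() → 45): queue <>
after step 5 (e5 enqueue(91)): queue <91>
after step 6 (e6 dequeue() → 91): queue <>
after step 7 (e7 dequeue() → empty): queue <>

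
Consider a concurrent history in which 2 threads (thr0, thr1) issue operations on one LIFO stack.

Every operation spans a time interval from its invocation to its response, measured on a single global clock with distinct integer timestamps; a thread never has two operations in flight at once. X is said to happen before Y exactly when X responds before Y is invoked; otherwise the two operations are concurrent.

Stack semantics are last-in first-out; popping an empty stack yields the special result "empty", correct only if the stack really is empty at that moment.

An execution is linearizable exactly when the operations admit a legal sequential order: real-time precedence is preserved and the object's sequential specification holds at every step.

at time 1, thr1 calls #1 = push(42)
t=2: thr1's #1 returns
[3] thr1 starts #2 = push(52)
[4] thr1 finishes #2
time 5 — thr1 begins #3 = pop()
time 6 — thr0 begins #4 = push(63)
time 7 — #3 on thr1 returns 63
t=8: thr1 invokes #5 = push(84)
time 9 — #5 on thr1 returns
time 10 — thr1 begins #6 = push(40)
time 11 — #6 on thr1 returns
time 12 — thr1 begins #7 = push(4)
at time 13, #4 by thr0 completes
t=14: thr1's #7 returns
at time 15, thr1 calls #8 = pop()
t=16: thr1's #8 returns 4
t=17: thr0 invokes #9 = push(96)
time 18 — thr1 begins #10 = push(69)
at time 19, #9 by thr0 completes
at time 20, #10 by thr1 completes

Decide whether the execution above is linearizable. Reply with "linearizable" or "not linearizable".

linearizable

witness order: #1, #2, #4, #3, #5, #6, #7, #8, #9, #10
step 1: #1 push(42) — stack <42>
step 2: #2 push(52) — stack <42,52>
step 3: #4 push(63) — stack <42,52,63>
step 4: #3 pop() → 63 — stack <42,52>
step 5: #5 push(84) — stack <42,52,84>
step 6: #6 push(40) — stack <42,52,84,40>
step 7: #7 push(4) — stack <42,52,84,40,4>
step 8: #8 pop() → 4 — stack <42,52,84,40>
step 9: #9 push(96) — stack <42,52,84,40,96>
step 10: #10 push(69) — stack <42,52,84,40,96,69>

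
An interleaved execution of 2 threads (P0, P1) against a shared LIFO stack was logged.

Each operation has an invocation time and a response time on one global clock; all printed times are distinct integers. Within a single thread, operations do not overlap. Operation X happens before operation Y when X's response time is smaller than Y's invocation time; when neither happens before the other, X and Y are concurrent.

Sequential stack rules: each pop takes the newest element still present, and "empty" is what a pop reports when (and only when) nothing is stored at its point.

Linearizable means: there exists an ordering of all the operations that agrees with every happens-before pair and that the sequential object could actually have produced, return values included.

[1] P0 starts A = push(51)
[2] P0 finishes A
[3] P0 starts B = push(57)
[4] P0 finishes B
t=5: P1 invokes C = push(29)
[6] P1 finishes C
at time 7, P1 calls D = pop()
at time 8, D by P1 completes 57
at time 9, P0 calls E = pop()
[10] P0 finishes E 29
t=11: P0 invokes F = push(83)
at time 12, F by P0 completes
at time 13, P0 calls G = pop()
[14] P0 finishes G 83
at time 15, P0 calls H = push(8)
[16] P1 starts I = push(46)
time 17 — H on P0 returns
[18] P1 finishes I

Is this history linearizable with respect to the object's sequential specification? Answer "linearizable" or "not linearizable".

not linearizable

through event 7 a valid linearization exists; event 8 (D responding at time 8) ends that
a single order respects real time; the 4 completed LIFO stack operations fail replay along it
e.g. A, B, C, D: illegal at step 4, since D pop() → 57 cannot apply there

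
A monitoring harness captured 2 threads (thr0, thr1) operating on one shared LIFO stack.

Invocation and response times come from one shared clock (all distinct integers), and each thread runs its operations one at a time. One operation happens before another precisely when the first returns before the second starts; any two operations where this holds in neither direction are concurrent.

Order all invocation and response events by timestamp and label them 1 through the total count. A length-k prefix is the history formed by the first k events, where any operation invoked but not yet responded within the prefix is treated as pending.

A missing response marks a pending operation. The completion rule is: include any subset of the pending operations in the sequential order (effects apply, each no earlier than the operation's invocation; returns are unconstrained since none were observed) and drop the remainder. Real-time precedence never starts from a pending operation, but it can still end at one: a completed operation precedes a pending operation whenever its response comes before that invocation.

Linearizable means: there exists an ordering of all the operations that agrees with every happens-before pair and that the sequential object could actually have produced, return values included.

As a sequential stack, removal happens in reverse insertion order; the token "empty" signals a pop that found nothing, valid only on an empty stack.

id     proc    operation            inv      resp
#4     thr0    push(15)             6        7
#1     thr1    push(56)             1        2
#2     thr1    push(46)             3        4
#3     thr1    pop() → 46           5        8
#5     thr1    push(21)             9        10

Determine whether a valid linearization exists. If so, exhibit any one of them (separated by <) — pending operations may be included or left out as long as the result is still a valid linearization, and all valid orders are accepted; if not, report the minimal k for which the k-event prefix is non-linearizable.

step 1: #1 push(56) — stack <56>
step 2: #2 push(46) — stack <56,46>
step 3: #3 pop() → 46 — stack <56>
step 4: #4 push(15) — stack <56,15>
step 5: #5 push(21) — stack <56,15,21>

linearizable — witness: #1 < #2 < #3 < #4 < #5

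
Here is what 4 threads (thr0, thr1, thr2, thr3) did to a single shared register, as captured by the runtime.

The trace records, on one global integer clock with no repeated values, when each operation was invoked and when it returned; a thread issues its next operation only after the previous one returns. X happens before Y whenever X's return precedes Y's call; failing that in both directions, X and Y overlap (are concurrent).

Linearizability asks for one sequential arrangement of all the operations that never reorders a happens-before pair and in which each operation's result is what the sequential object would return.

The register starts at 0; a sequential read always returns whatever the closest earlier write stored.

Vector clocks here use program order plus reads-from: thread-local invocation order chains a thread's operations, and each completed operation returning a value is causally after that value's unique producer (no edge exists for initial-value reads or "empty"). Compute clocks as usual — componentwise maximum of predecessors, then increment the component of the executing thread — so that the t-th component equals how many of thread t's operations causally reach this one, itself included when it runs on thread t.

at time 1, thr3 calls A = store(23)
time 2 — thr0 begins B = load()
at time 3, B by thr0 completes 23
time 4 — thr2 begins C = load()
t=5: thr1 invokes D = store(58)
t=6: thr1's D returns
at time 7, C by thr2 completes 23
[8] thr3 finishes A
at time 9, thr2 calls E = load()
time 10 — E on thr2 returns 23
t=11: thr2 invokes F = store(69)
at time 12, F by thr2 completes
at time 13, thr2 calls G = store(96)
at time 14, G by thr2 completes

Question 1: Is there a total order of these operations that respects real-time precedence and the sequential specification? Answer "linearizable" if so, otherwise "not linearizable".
already the first 10 events (up to E's response at time 10) admit no linearization; the first 9 still do
every one of the 8 real-time-consistent orders over 5 completed register ops fails the sequential spec
e.g. A, B, C, D, E: illegal at step 5, since E load() → 23 cannot apply there
e.g. A, B, D, C, E: illegal at step 4, since C load() → 23 cannot apply there

not linearizable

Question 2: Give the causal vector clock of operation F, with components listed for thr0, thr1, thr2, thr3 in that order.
A, invoked 1, has no incoming edges; only thr3's bump applies → (0, 0, 0, 1)
D, invoked 5, has no incoming edges; only thr1's bump applies → (0, 1, 0, 0)
merge at C (invoked 4): VC(A)=(0, 0, 0, 1), own-thread bump on thr2 → (0, 0, 1, 1)
merge at B (invoked 2): VC(A)=(0, 0, 0, 1), own-thread bump on thr0 → (1, 0, 0, 1)
merge at E (invoked 9): VC(A)=(0, 0, 0, 1), VC(C)=(0, 0, 1, 1), own-thread bump on thr2 → (0, 0, 2, 1)
merge at F (invoked 11): VC(E)=(0, 0, 2, 1), own-thread bump on thr2 → (0, 0, 3, 1)
merge at G (invoked 13): VC(F)=(0, 0, 3, 1), own-thread bump on thr2 → (0, 0, 4, 1)
target: VC(F) = (0, 0, 3, 1)

(0, 0, 3, 1)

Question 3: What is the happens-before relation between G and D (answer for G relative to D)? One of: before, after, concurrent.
G spans [13,14], D spans [5,6]
resp(D)=6 < inv(G)=13

after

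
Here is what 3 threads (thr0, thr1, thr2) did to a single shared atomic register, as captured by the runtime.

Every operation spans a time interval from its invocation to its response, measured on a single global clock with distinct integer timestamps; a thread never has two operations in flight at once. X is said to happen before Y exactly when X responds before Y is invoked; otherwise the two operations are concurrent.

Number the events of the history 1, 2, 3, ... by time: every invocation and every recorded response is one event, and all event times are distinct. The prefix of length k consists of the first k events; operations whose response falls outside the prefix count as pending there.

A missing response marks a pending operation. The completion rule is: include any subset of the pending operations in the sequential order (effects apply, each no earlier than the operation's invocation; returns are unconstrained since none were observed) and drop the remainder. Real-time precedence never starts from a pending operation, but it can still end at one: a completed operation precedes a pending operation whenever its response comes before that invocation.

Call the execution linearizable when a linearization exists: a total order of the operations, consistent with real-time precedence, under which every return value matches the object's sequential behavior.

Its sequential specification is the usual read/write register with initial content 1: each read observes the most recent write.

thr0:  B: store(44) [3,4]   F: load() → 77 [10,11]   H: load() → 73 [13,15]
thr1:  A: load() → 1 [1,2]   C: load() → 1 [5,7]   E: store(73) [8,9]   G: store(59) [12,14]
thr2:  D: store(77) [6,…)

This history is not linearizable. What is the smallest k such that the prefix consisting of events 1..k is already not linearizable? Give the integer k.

events 1..6 are linearizable; a witness order is A, B:
after step 1 (A load() → 1): value 1
after step 2 (B store(44)): value 44
event 7 — C's response, time 7 — after it, nothing linearizes
including or dropping the 1 pending operation (D) in any combination fails
take A, B, C (pending dropped): step 3 already fails, because C load() → 1 cannot occur there

7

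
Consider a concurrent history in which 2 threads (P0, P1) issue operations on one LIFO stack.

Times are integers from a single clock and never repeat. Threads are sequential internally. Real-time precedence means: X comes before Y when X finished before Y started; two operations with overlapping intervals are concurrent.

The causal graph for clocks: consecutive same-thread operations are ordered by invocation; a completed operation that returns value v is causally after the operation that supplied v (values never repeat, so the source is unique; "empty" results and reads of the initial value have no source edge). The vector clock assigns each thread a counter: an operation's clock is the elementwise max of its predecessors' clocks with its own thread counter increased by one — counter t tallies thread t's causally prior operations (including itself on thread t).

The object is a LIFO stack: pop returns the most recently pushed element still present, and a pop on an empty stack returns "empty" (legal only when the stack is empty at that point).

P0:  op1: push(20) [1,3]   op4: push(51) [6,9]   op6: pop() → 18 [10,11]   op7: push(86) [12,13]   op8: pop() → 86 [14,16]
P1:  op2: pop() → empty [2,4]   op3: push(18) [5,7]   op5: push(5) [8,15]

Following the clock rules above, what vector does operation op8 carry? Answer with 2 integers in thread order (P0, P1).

(5, 2)

no predecessors for op2 (invoked 2): P1 increments from zero → (0, 1)
no predecessors for op1 (invoked 1): P0 increments from zero → (1, 0)
merge at op3 (invoked 5): VC(op2)=(0, 1), own-thread bump on P1 → (0, 2)
merge at op4 (invoked 6): VC(op1)=(1, 0), own-thread bump on P0 → (2, 0)
merge at op5 (invoked 8): VC(op3)=(0, 2), own-thread bump on P1 → (0, 3)
merge at op6 (invoked 10): VC(op3)=(0, 2), VC(op4)=(2, 0), own-thread bump on P0 → (3, 2)
merge at op7 (invoked 12): VC(op6)=(3, 2), own-thread bump on P0 → (4, 2)
merge at op8 (invoked 14): VC(op7)=(4, 2), own-thread bump on P0 → (5, 2)
target: VC(op8) = (5, 2)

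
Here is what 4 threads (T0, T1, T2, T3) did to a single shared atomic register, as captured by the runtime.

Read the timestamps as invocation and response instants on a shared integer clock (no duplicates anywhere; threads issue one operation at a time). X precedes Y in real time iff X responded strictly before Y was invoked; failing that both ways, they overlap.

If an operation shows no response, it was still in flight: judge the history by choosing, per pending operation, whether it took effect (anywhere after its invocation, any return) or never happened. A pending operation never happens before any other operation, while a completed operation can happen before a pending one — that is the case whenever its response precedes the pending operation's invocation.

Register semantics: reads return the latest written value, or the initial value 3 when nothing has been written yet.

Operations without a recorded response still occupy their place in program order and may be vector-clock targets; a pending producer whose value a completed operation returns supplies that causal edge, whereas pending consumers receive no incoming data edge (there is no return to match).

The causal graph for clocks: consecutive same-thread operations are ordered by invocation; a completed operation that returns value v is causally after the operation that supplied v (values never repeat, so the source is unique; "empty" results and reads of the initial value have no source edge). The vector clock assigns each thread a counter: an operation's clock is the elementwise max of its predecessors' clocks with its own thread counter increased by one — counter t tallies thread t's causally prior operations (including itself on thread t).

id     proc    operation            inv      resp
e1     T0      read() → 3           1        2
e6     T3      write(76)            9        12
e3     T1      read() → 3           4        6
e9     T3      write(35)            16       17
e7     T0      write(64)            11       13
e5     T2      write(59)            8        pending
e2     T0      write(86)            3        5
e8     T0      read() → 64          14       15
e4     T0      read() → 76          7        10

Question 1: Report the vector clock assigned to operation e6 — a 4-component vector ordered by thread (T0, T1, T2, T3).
e6 (invocation 9): nothing precedes it; T3's component alone gives (0, 0, 0, 1)
e5 (invocation 8): nothing precedes it; T2's component alone gives (0, 0, 1, 0)
e3 (invocation 4): nothing precedes it; T1's component alone gives (0, 1, 0, 0)
e1 (invocation 1): nothing precedes it; T0's component alone gives (1, 0, 0, 0)
from VC(e6)=(0, 0, 0, 1), e9 (invoked 16) maxes components and bumps T3 → (0, 0, 0, 2)
from VC(e1)=(1, 0, 0, 0), e2 (invoked 3) maxes components and bumps T0 → (2, 0, 0, 0)
from VC(e2)=(2, 0, 0, 0), VC(e6)=(0, 0, 0, 1), e4 (invoked 7) maxes components and bumps T0 → (3, 0, 0, 1)
from VC(e4)=(3, 0, 0, 1), e7 (invoked 11) maxes components and bumps T0 → (4, 0, 0, 1)
from VC(e7)=(4, 0, 0, 1), e8 (invoked 14) maxes components and bumps T0 → (5, 0, 0, 1)
target: VC(e6) = (0, 0, 0, 1)

(0, 0, 0, 1)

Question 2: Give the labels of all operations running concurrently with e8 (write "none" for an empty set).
concurrent with e8 ([14,15]): every op whose interval crosses 14..15
e1 [1,2]: before
e2 [3,5]: before
e3 [4,6]: before
e4 [7,10]: before
e5 [8,…): concurrent
e6 [9,12]: before
e7 [11,13]: before
e9 [16,17]: after

e5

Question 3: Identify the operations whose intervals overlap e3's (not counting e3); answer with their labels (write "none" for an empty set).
e3 runs from 4 to 6; window-overlapping ops are concurrent
e1 [1,2]: before
e2 [3,5]: concurrent
e4 [7,10]: after
e5 [8,…): after
e6 [9,12]: after
e7 [11,13]: after
e8 [14,15]: after
e9 [16,17]: after

e2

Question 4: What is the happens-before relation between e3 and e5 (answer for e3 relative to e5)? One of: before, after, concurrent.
e3 spans [4,6], e5 spans [8,…)
resp(e3)=6 < inv(e5)=8

before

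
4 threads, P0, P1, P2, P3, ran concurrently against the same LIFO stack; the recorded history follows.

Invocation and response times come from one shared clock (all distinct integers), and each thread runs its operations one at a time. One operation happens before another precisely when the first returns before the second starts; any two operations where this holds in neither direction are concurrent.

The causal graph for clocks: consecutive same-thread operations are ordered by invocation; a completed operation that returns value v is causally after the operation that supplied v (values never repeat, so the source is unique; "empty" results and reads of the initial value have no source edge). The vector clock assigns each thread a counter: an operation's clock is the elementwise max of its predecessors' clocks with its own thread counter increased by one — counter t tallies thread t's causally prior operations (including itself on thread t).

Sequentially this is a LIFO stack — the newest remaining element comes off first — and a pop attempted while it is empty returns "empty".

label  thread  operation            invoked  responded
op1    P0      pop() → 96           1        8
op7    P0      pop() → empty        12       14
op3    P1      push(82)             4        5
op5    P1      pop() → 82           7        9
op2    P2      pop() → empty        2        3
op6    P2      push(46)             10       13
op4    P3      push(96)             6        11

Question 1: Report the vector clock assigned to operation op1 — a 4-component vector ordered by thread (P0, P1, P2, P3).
Answer: (1, 0, 0, 1)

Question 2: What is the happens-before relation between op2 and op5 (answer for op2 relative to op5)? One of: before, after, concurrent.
Answer: before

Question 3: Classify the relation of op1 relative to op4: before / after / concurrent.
Answer: concurrent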